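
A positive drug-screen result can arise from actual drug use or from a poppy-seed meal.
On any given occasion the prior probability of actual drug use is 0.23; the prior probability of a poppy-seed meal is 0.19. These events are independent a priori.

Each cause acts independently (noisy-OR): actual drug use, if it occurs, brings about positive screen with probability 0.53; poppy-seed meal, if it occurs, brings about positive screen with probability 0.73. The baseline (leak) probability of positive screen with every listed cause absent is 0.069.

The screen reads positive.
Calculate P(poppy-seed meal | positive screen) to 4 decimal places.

Under noisy-OR, P(positive screen | causes) = 1 − (1−0.069)·∏(1−qᵢ) over the active causes.
Numerator (weight on configurations with poppy-seed meal): 0.109525 + 0.038537 = 0.148062
The normalizing constant is 0.069*0.77*0.81 + 0.74863*0.77*0.19 + 0.56243*0.23*0.81 + 0.881856*0.23*0.19 = 0.295878
P(poppy-seed meal | positive screen) = 0.148062/0.295878 ≈ 0.5004

P(poppy-seed meal | positive screen) ≈ 0.5004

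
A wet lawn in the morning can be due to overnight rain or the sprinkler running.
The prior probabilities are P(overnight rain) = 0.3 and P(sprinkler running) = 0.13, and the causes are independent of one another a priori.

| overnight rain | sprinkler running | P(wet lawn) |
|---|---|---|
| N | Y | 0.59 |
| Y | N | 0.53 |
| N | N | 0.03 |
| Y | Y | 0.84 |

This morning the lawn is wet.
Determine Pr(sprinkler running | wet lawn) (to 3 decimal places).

Pr(sprinkler running | wet lawn) ≈ 0.356

Enumerate the 4 (overnight rain, sprinkler running) configurations and weight by the priors:
  P(wet lawn) = 0.03·0.7·0.87 + 0.59·0.7·0.13 + 0.53·0.3·0.87 + 0.84·0.3·0.13
        = 0.018270 + 0.053690 + 0.138330 + 0.032760 = 0.243050
Keeping only the sprinkler running-present terms gives 0.086450, so
  P(sprinkler running | wet lawn) = 0.086450 / 0.243050 ≈ 0.356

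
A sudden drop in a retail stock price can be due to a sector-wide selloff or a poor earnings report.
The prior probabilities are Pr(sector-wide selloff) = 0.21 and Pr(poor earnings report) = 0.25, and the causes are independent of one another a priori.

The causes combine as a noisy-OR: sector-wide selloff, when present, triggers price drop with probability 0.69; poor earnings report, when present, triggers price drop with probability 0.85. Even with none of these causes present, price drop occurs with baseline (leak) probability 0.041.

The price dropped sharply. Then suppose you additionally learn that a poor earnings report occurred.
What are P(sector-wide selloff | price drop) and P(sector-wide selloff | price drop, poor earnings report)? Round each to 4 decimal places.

Under noisy-OR, P(price drop | causes) = 1 − (1−0.041)·∏(1−qᵢ) over the active causes.
Weight on sector-wide selloff=true, given the evidence: 0.110677 + 0.050159 = 0.160836
Denominator P(price drop): 0.041*0.79*0.75 + 0.85615*0.79*0.25 + 0.70271*0.21*0.75 + 0.955406*0.21*0.25 = 0.354219
Posterior = 0.160836 / 0.354219 ≈ 0.4541

With the extra evidence:
P(price drop | poor earnings report) = 0.85615·0.79 + 0.955406·0.21 = 0.676358 + 0.200635 = 0.876993
Of this, 0.200635 comes from 0.955406·0.21 (the sector-wide selloff=true cases).
So P(sector-wide selloff | price drop, poor earnings report) = 0.200635/0.876993 ≈ 0.2288.

P(sector-wide selloff | price drop) ≈ 0.4541; P(sector-wide selloff | price drop, poor earnings report) ≈ 0.2288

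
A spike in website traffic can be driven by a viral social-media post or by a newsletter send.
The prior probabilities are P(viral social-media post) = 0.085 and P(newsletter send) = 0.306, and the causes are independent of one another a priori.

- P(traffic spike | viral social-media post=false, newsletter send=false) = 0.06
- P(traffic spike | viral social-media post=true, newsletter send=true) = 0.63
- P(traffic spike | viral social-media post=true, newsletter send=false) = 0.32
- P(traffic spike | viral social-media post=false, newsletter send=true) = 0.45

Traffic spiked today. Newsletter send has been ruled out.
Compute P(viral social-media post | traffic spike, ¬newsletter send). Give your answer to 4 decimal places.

Weight on viral social-media post=true, given the evidence: 0.32·0.085 = 0.027200
Denominator P(traffic spike | ¬newsletter send): 0.06·0.915 + 0.32·0.085 = 0.082100
P(viral social-media post | traffic spike, ¬newsletter send) = 0.027200/0.082100 ≈ 0.3313

P(viral social-media post | traffic spike, ¬newsletter send) ≈ 0.3313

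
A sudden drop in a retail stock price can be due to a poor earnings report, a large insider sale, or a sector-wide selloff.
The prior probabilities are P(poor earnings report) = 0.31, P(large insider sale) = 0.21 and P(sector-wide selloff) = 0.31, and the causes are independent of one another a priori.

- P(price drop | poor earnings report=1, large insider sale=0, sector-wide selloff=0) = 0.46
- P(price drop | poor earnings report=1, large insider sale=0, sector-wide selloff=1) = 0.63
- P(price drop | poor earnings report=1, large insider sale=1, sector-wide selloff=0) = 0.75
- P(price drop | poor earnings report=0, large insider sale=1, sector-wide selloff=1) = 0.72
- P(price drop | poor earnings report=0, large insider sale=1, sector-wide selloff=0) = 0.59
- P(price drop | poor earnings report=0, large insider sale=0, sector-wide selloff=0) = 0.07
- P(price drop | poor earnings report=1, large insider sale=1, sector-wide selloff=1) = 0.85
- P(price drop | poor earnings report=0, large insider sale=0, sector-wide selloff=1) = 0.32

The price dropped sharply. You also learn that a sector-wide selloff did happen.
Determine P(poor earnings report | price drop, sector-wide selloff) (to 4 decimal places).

P(price drop | sector-wide selloff) = 0.32×0.69×0.79 + 0.72×0.69×0.21 + 0.63×0.31×0.79 + 0.85×0.31×0.21 = 0.174432 + 0.104328 + 0.154287 + 0.055335 = 0.488382
The poor earnings report-present share is 0.154287 + 0.055335 = 0.209622.
Hence the posterior is 0.209622/0.488382 ≈ 0.4292.

P(poor earnings report | price drop, sector-wide selloff) ≈ 0.4292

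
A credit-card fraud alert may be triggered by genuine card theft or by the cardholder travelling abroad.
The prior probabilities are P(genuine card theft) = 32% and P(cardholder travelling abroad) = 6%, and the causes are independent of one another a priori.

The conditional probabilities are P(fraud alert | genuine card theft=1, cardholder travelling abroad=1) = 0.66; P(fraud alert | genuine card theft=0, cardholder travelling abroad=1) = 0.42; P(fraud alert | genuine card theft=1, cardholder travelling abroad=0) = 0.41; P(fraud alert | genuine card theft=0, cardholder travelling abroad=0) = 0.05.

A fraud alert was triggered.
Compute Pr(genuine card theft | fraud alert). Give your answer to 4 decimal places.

Weight on genuine card theft=true, given the evidence: 0.123328 + 0.012672 = 0.136000
Denominator P(fraud alert): 0.05×0.68×0.94 + 0.42×0.68×0.06 + 0.41×0.32×0.94 + 0.66×0.32×0.06 = 0.185096
P(genuine card theft | fraud alert) = 0.136000/0.185096 ≈ 0.7348

Pr(genuine card theft | fraud alert) ≈ 0.7348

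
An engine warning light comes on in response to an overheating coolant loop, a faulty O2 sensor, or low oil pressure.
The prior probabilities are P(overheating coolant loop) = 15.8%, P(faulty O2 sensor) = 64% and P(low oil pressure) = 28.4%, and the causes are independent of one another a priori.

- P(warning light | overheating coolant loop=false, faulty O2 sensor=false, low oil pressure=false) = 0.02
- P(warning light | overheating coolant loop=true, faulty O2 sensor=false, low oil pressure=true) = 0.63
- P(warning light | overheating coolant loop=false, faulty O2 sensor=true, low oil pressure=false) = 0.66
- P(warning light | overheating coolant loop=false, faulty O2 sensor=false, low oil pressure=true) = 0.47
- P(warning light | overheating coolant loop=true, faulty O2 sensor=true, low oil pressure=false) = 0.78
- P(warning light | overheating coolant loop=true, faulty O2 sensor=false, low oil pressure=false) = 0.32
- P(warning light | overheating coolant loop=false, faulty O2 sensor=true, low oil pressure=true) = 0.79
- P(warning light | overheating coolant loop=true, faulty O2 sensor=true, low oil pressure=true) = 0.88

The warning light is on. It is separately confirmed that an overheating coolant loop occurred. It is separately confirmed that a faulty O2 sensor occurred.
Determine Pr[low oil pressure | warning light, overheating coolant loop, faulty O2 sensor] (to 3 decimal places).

P(warning light | overheating coolant loop, faulty O2 sensor) = 0.78×0.716 + 0.88×0.284 = 0.558480 + 0.249920 = 0.808400
The low oil pressure-present share is 0.88×0.284 = 0.249920.
Hence the posterior is 0.249920/0.808400 ≈ 0.309.

Pr[low oil pressure | warning light, overheating coolant loop, faulty O2 sensor] ≈ 0.309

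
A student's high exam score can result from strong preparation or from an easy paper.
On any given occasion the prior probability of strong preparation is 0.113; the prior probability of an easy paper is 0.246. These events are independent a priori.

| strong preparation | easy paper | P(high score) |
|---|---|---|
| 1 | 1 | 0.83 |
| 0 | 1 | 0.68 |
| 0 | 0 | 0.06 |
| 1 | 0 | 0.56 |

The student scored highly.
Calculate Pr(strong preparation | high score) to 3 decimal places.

Pr(strong preparation | high score) ≈ 0.273

For the numerator, keep only strong preparation=true terms: 0.047713 + 0.023072 = 0.070785
Denominator P(high score): 0.06·0.887·0.754 + 0.68·0.887·0.246 + 0.56·0.113·0.754 + 0.83·0.113·0.246 = 0.259290
Posterior = 0.070785 / 0.259290 ≈ 0.273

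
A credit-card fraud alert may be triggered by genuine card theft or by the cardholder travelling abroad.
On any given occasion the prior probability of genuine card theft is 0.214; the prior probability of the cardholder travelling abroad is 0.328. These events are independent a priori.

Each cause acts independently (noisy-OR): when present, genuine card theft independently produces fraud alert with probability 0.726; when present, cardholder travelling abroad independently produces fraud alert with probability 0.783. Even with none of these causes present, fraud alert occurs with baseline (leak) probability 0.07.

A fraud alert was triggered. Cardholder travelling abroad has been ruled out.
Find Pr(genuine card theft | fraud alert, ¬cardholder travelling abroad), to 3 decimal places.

Pr(genuine card theft | fraud alert, ¬cardholder travelling abroad) ≈ 0.743

Under noisy-OR, P(fraud alert | causes) = 1 − (1−0.07)·∏(1−qᵢ) over the active causes.
P(fraud alert | ¬cardholder travelling abroad) = 0.07×0.786 + 0.74518×0.214 = 0.055020 + 0.159469 = 0.214489
Restricting to configurations with genuine card theft present: 0.74518×0.214 = 0.159469.
So P(genuine card theft | fraud alert, ¬cardholder travelling abroad) = 0.159469/0.214489 ≈ 0.743.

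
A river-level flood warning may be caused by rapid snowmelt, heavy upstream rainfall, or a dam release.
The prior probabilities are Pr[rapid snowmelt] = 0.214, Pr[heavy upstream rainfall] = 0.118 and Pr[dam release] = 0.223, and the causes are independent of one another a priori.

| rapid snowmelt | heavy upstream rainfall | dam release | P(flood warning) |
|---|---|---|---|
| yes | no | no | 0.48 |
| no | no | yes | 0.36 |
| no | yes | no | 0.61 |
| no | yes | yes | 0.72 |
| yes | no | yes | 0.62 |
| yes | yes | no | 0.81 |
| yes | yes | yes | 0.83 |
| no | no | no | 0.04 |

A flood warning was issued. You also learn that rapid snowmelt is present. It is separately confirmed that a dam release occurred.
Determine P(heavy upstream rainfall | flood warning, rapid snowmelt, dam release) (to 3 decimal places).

Weight on heavy upstream rainfall=true, given the evidence: 0.83×0.118 = 0.097940
The normalizing constant is 0.62×0.882 + 0.83×0.118 = 0.644780
P(heavy upstream rainfall | flood warning, rapid snowmelt, dam release) = 0.097940/0.644780 ≈ 0.152

P(heavy upstream rainfall | flood warning, rapid snowmelt, dam release) ≈ 0.152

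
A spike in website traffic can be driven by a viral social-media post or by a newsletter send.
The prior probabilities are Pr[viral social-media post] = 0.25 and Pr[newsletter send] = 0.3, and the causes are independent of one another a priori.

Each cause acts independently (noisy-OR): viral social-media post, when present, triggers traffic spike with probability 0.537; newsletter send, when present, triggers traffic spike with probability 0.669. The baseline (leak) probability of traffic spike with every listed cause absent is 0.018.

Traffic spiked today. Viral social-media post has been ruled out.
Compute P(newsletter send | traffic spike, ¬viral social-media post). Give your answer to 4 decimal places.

Under noisy-OR, P(traffic spike | causes) = 1 − (1−0.018)·∏(1−qᵢ) over the active causes.
By total probability over both values of newsletter send:
  P(traffic spike | ¬viral social-media post) = 0.018×0.7 + 0.674958×0.3
        = 0.012600 + 0.202487 = 0.215087
The terms with newsletter send present sum to 0.202487, so
  P(newsletter send | traffic spike, ¬viral social-media post) = 0.202487 / 0.215087 ≈ 0.9414

P(newsletter send | traffic spike, ¬viral social-media post) ≈ 0.9414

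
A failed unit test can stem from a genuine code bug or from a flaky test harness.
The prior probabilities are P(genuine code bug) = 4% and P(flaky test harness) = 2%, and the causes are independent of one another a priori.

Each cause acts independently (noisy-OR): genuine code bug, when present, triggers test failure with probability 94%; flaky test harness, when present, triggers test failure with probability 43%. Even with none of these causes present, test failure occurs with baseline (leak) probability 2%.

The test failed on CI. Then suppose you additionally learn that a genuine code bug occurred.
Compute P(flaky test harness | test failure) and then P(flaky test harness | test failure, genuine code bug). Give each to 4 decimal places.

P(flaky test harness | test failure) ≈ 0.1424; P(flaky test harness | test failure, genuine code bug) ≈ 0.0205

Under noisy-OR, P(test failure | causes) = 1 − (1−0.02)·∏(1−qᵢ) over the active causes.
Sum P(test failure|·) weighted by the priors over the 4 (genuine code bug, flaky test harness) configurations:
  P(test failure) = 0.02×0.96×0.98 + 0.4414×0.96×0.02 + 0.9412×0.04×0.98 + 0.966484×0.04×0.02
        = 0.018816 + 0.008475 + 0.036895 + 0.000773 = 0.064959
Configurations with flaky test harness contribute 0.009248, so
  P(flaky test harness | test failure) = 0.009248 / 0.064959 ≈ 0.1424

Now also conditioning on genuine code bug=true:
Enumerate both values of flaky test harness and weight by the priors:
  P(test failure | genuine code bug) = 0.9412·0.98 + 0.966484·0.02
        = 0.922376 + 0.019330 = 0.941706
The terms with flaky test harness present sum to 0.019330, so
  P(flaky test harness | test failure, genuine code bug) = 0.019330 / 0.941706 ≈ 0.0205
The drop from 0.1424 to 0.0205 is the explaining-away (discounting) effect.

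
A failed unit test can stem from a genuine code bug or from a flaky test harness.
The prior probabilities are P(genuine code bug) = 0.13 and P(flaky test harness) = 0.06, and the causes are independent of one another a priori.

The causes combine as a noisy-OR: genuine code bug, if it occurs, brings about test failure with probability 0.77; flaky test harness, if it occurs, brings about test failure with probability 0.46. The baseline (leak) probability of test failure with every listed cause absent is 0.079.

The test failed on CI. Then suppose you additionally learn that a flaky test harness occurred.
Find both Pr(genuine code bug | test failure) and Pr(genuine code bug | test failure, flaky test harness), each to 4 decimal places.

Pr(genuine code bug | test failure) ≈ 0.5319; Pr(genuine code bug | test failure, flaky test harness) ≈ 0.2084

Under noisy-OR, P(test failure | causes) = 1 − (1−0.079)·∏(1−qᵢ) over the active causes.
Enumerate the 4 (genuine code bug, flaky test harness) configurations and weight by the priors:
  P(test failure) = 0.079*0.87*0.94 + 0.50266*0.87*0.06 + 0.78817*0.13*0.94 + 0.885612*0.13*0.06
        = 0.064606 + 0.026239 + 0.096314 + 0.006908 = 0.194067
Keeping only the genuine code bug-present terms gives 0.103222, so
  P(genuine code bug | test failure) = 0.103222 / 0.194067 ≈ 0.5319

Now also conditioning on flaky test harness=true:
Numerator (weight on configurations with genuine code bug): 0.885612·0.13 = 0.115130
Denominator P(test failure | flaky test harness): 0.50266·0.87 + 0.885612·0.13 = 0.552444
Posterior = 0.115130 / 0.552444 ≈ 0.2084
The drop from 0.5319 to 0.2084 is the explaining-away (discounting) effect.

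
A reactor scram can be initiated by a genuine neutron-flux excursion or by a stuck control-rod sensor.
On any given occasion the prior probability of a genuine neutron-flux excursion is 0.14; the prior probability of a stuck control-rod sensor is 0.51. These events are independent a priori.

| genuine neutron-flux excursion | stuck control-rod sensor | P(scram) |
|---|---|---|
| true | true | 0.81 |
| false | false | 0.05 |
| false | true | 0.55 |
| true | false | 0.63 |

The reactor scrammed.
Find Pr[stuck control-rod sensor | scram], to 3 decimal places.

Pr[stuck control-rod sensor | scram] ≈ 0.823

Numerator (weight on configurations with stuck control-rod sensor): 0.241230 + 0.057834 = 0.299064
Normalizer over all consistent configurations: 0.05·0.86·0.49 + 0.55·0.86·0.51 + 0.63·0.14·0.49 + 0.81·0.14·0.51 = 0.363352
P(stuck control-rod sensor | scram) = 0.299064/0.363352 ≈ 0.823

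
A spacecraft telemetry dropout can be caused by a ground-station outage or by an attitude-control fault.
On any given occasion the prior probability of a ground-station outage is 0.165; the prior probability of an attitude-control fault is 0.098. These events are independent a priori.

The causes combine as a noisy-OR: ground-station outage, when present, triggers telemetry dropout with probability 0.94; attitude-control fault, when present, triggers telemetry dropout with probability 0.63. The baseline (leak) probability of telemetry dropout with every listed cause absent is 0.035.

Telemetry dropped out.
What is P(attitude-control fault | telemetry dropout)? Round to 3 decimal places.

Under noisy-OR, P(telemetry dropout | causes) = 1 − (1−0.035)·∏(1−qᵢ) over the active causes.
Weight on attitude-control fault=true, given the evidence: 0.052613 + 0.015824 = 0.068437
Denominator P(telemetry dropout): 0.035×0.835×0.902 + 0.64295×0.835×0.098 + 0.9421×0.165×0.902 + 0.978577×0.165×0.098 = 0.235011
Posterior = 0.068437 / 0.235011 ≈ 0.291

P(attitude-control fault | telemetry dropout) ≈ 0.291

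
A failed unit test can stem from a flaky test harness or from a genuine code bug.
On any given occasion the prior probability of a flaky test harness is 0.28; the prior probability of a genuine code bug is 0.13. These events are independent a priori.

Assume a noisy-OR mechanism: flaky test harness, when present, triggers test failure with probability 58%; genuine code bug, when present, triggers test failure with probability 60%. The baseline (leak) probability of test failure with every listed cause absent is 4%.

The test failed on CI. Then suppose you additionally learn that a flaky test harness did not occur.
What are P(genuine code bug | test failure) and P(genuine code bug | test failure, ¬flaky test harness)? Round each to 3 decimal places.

P(genuine code bug | test failure) ≈ 0.341; P(genuine code bug | test failure, ¬flaky test harness) ≈ 0.697

Under noisy-OR, P(test failure | causes) = 1 − (1−0.04)·∏(1−qᵢ) over the active causes.
Enumerate the 4 (flaky test harness, genuine code bug) configurations and weight by the priors:
  P(test failure) = 0.04·0.72·0.87 + 0.616·0.72·0.13 + 0.5968·0.28·0.87 + 0.83872·0.28·0.13
        = 0.025056 + 0.057658 + 0.145380 + 0.030529 = 0.258623
The terms with genuine code bug present sum to 0.088187, so
  P(genuine code bug | test failure) = 0.088187 / 0.258623 ≈ 0.341

With the extra evidence:
Numerator (weight on configurations with genuine code bug): 0.616×0.13 = 0.080080
Denominator P(test failure | ¬flaky test harness): 0.04×0.87 + 0.616×0.13 = 0.114880
P(genuine code bug | test failure, ¬flaky test harness) = 0.080080/0.114880 ≈ 0.697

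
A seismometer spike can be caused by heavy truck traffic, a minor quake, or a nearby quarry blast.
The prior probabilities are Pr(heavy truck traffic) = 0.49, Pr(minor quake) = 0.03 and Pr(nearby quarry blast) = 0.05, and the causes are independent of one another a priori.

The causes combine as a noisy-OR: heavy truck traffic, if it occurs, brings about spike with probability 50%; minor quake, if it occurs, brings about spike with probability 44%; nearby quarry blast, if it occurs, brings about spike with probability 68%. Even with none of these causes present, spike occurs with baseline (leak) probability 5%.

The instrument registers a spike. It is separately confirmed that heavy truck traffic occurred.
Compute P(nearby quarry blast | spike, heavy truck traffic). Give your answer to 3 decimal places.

Under noisy-OR, P(spike | causes) = 1 − (1−0.05)·∏(1−qᵢ) over the active causes.
P(spike | heavy truck traffic) = 0.525*0.97*0.95 + 0.848*0.97*0.05 + 0.734*0.03*0.95 + 0.91488*0.03*0.05 = 0.483787 + 0.041128 + 0.020919 + 0.001372 = 0.547206
The nearby quarry blast-present share is 0.041128 + 0.001372 = 0.042500.
P(nearby quarry blast | spike, heavy truck traffic) = 0.042500 / 0.547206 ≈ 0.078

P(nearby quarry blast | spike, heavy truck traffic) ≈ 0.078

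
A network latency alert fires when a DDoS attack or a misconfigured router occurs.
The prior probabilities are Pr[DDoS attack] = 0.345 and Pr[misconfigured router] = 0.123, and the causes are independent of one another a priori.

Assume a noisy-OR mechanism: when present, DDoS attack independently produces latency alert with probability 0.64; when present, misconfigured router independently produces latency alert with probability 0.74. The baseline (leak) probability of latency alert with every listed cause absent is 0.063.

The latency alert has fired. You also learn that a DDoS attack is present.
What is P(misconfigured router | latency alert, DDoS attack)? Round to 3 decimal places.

Under noisy-OR, P(latency alert | causes) = 1 − (1−0.063)·∏(1−qᵢ) over the active causes.
Enumerate both values of misconfigured router and weight by the priors:
  P(latency alert | DDoS attack) = 0.66268×0.877 + 0.912297×0.123
        = 0.581170 + 0.112213 = 0.693383
The terms with misconfigured router present sum to 0.112213, so
  P(misconfigured router | latency alert, DDoS attack) = 0.112213 / 0.693383 ≈ 0.162

P(misconfigured router | latency alert, DDoS attack) ≈ 0.162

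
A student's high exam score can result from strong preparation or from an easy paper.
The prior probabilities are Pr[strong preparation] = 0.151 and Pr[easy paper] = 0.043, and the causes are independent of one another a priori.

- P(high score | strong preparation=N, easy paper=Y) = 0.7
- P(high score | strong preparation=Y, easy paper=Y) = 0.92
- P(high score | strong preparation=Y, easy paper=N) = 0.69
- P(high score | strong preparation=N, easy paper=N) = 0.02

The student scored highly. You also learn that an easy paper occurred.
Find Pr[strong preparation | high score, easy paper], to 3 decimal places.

For the numerator, keep only strong preparation=true terms: 0.92·0.151 = 0.138920
The normalizing constant is 0.7·0.849 + 0.92·0.151 = 0.733220
P(strong preparation | high score, easy paper) = 0.138920/0.733220 ≈ 0.189

Pr[strong preparation | high score, easy paper] ≈ 0.189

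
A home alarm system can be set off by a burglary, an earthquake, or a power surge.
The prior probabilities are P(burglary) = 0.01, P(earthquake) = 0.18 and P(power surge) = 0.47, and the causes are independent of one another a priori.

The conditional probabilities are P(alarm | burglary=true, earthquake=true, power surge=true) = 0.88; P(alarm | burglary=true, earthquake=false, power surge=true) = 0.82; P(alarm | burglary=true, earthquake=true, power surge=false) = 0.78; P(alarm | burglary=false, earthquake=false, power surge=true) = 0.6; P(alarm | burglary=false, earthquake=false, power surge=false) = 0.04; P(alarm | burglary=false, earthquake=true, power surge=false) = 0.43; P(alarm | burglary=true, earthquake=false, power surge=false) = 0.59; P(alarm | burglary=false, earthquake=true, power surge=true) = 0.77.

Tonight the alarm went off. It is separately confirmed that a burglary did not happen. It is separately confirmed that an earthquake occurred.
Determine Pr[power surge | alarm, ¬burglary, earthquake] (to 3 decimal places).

By total probability over both values of power surge:
  P(alarm | ¬burglary, earthquake) = 0.43×0.53 + 0.77×0.47
        = 0.227900 + 0.361900 = 0.589800
The terms with power surge present sum to 0.361900, so
  P(power surge | alarm, ¬burglary, earthquake) = 0.361900 / 0.589800 ≈ 0.614

Pr[power surge | alarm, ¬burglary, earthquake] ≈ 0.614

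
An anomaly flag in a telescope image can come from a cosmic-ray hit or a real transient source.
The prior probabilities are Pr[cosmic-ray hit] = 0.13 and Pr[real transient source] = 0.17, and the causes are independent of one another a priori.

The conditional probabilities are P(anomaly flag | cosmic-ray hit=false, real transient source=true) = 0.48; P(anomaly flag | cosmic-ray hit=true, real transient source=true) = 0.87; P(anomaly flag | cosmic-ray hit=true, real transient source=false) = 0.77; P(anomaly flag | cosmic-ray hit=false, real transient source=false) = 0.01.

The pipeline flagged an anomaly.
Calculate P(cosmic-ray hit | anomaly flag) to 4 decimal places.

P(cosmic-ray hit | anomaly flag) ≈ 0.5667

For the numerator, keep only cosmic-ray hit=true terms: 0.083083 + 0.019227 = 0.102310
Normalizer over all consistent configurations: 0.01×0.87×0.83 + 0.48×0.87×0.17 + 0.77×0.13×0.83 + 0.87×0.13×0.17 = 0.180523
Posterior = 0.102310 / 0.180523 ≈ 0.5667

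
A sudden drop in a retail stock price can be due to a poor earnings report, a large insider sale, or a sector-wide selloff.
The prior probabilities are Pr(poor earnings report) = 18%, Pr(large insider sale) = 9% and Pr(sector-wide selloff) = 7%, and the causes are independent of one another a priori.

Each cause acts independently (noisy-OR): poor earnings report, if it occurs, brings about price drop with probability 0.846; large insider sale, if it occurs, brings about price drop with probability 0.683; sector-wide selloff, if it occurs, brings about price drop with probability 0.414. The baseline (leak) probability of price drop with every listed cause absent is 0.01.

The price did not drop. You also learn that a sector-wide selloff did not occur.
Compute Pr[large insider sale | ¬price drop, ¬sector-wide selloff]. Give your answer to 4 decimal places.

Pr[large insider sale | ¬price drop, ¬sector-wide selloff] ≈ 0.0304

Under noisy-OR, P(price drop | causes) = 1 − (1−0.01)·∏(1−qᵢ) over the active causes.
P(¬price drop | ¬sector-wide selloff) = 0.99*0.82*0.91 + 0.31383*0.82*0.09 + 0.15246*0.18*0.91 + 0.04833*0.18*0.09 = 0.738738 + 0.023161 + 0.024973 + 0.000783 = 0.787655
The large insider sale-present share is 0.023161 + 0.000783 = 0.023944.
P(large insider sale | ¬price drop, ¬sector-wide selloff) = 0.023944 / 0.787655 ≈ 0.0304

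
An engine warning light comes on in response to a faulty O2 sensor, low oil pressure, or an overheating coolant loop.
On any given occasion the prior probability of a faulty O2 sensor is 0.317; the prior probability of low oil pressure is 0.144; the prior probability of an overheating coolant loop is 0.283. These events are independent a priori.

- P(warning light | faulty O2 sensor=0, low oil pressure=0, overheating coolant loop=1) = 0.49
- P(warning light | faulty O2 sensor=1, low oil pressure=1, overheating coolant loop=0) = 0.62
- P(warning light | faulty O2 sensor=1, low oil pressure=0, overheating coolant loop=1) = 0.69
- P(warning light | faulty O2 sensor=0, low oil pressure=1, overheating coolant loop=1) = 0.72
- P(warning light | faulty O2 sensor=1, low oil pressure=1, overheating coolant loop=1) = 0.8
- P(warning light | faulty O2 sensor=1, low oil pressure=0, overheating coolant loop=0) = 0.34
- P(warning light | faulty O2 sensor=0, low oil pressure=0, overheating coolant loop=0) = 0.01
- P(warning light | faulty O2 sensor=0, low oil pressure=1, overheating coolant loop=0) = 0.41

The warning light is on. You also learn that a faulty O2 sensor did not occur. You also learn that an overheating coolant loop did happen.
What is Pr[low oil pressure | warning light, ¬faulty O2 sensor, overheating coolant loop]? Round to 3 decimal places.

Sum P(warning light|·) weighted by the priors over both values of low oil pressure:
  P(warning light | ¬faulty O2 sensor, overheating coolant loop) = 0.49×0.856 + 0.72×0.144
        = 0.419440 + 0.103680 = 0.523120
Keeping only the low oil pressure-present terms gives 0.103680, so
  P(low oil pressure | warning light, ¬faulty O2 sensor, overheating coolant loop) = 0.103680 / 0.523120 ≈ 0.198

Pr[low oil pressure | warning light, ¬faulty O2 sensor, overheating coolant loop] ≈ 0.198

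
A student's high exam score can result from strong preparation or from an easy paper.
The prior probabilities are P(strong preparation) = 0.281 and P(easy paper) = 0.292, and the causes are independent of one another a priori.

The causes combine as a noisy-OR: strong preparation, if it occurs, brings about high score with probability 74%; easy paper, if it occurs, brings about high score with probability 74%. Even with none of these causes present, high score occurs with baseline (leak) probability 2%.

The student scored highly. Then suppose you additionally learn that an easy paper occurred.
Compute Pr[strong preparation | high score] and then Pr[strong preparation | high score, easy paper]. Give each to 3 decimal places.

Pr[strong preparation | high score] ≈ 0.574; Pr[strong preparation | high score, easy paper] ≈ 0.329

Under noisy-OR, P(high score | causes) = 1 − (1−0.02)·∏(1−qᵢ) over the active causes.
Sum P(high score|·) weighted by the priors over the 4 (strong preparation, easy paper) configurations:
  P(high score) = 0.02×0.719×0.708 + 0.7452×0.719×0.292 + 0.7452×0.281×0.708 + 0.933752×0.281×0.292
        = 0.010181 + 0.156453 + 0.148256 + 0.076616 = 0.391506
The terms with strong preparation present sum to 0.224872, so
  P(strong preparation | high score) = 0.224872 / 0.391506 ≈ 0.574

With the extra evidence:
P(high score | easy paper) = 0.7452×0.719 + 0.933752×0.281 = 0.535799 + 0.262384 = 0.798183
Of this, 0.262384 comes from 0.933752×0.281 (the strong preparation=true cases).
So P(strong preparation | high score, easy paper) = 0.262384/0.798183 ≈ 0.329.
The drop from 0.574 to 0.329 is the explaining-away (discounting) effect.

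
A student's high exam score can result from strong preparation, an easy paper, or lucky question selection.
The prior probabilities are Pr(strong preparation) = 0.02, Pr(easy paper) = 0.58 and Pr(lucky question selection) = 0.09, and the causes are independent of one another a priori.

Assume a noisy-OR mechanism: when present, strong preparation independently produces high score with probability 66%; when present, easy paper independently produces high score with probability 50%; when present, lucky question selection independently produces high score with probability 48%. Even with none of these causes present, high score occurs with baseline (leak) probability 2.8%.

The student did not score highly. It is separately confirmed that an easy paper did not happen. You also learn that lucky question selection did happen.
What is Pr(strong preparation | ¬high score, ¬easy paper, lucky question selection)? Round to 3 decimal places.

Under noisy-OR, P(high score | causes) = 1 − (1−0.028)·∏(1−qᵢ) over the active causes.
For the numerator, keep only strong preparation=true terms: 0.17185×0.02 = 0.003437
Normalizer over all consistent configurations: 0.50544×0.98 + 0.17185×0.02 = 0.498768
P(strong preparation | ¬high score, ¬easy paper, lucky question selection) = 0.003437/0.498768 ≈ 0.007

Pr(strong preparation | ¬high score, ¬easy paper, lucky question selection) ≈ 0.007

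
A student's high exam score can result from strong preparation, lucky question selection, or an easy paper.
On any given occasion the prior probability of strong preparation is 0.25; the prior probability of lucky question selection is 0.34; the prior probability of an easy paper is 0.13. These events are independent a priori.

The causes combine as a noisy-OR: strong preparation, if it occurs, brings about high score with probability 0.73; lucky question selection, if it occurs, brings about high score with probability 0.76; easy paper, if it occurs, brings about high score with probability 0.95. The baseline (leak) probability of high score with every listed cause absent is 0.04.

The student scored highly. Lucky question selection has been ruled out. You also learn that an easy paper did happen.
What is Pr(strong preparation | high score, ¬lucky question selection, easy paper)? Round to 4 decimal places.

Under noisy-OR, P(high score | causes) = 1 − (1−0.04)·∏(1−qᵢ) over the active causes.
Weight on strong preparation=true, given the evidence: 0.98704·0.25 = 0.246760
Normalizer over all consistent configurations: 0.952·0.75 + 0.98704·0.25 = 0.960760
P(strong preparation | high score, ¬lucky question selection, easy paper) = 0.246760/0.960760 ≈ 0.2568

Pr(strong preparation | high score, ¬lucky question selection, easy paper) ≈ 0.2568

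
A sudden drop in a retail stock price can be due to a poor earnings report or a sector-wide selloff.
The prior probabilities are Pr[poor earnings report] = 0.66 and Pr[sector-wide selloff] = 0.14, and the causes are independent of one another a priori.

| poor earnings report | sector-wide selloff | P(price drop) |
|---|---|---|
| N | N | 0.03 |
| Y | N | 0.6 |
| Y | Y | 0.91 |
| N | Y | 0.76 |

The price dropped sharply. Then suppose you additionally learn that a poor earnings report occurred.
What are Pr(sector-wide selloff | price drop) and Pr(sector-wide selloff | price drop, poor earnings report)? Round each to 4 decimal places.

By total probability over the 4 (poor earnings report, sector-wide selloff) configurations:
  P(price drop) = 0.03*0.34*0.86 + 0.76*0.34*0.14 + 0.6*0.66*0.86 + 0.91*0.66*0.14
        = 0.008772 + 0.036176 + 0.340560 + 0.084084 = 0.469592
Configurations with sector-wide selloff contribute 0.120260, so
  P(sector-wide selloff | price drop) = 0.120260 / 0.469592 ≈ 0.2561

With the extra evidence:
Numerator (weight on configurations with sector-wide selloff): 0.91×0.14 = 0.127400
The normalizing constant is 0.6×0.86 + 0.91×0.14 = 0.643400
P(sector-wide selloff | price drop, poor earnings report) = 0.127400/0.643400 ≈ 0.1980

Pr(sector-wide selloff | price drop) ≈ 0.2561; Pr(sector-wide selloff | price drop, poor earnings report) ≈ 0.1980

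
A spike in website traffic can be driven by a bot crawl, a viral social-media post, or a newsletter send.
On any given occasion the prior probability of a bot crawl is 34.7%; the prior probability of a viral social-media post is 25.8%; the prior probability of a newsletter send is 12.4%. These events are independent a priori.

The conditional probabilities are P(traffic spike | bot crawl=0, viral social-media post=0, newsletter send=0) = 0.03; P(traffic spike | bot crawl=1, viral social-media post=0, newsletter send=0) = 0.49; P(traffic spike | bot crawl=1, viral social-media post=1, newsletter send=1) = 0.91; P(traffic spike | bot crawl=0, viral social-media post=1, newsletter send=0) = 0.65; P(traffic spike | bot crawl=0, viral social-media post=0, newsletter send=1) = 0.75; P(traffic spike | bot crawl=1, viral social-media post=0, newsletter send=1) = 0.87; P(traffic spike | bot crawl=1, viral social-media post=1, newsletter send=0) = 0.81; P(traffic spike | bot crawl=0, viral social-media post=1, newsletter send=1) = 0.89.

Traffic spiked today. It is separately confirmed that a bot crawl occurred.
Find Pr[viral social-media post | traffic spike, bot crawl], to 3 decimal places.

Pr[viral social-media post | traffic spike, bot crawl] ≈ 0.347

For the numerator, keep only viral social-media post=true terms: 0.183066 + 0.029113 = 0.212179
The normalizing constant is 0.49*0.742*0.876 + 0.87*0.742*0.124 + 0.81*0.258*0.876 + 0.91*0.258*0.124 = 0.610722
P(viral social-media post | traffic spike, bot crawl) = 0.212179/0.610722 ≈ 0.347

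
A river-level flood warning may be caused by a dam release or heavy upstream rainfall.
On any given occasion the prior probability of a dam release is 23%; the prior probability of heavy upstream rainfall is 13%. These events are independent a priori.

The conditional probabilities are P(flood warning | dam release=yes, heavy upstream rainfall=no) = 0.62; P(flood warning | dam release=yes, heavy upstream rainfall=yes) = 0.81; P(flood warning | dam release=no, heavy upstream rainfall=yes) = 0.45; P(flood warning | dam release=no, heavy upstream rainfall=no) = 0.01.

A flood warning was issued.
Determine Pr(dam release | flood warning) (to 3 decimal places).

Sum P(flood warning|·) weighted by the priors over the 4 (dam release, heavy upstream rainfall) configurations:
  P(flood warning) = 0.01×0.77×0.87 + 0.45×0.77×0.13 + 0.62×0.23×0.87 + 0.81×0.23×0.13
        = 0.006699 + 0.045045 + 0.124062 + 0.024219 = 0.200025
Configurations with dam release contribute 0.148281, so
  P(dam release | flood warning) = 0.148281 / 0.200025 ≈ 0.741

Pr(dam release | flood warning) ≈ 0.741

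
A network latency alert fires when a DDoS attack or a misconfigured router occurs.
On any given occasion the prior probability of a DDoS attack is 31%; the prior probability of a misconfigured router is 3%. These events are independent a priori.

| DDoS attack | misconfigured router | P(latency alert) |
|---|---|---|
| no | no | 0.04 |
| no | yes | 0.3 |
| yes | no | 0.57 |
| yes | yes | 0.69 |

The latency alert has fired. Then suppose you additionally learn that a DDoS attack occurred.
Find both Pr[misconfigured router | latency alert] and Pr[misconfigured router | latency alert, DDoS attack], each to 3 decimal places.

Pr[misconfigured router | latency alert] ≈ 0.060; Pr[misconfigured router | latency alert, DDoS attack] ≈ 0.036

Weight on misconfigured router=true, given the evidence: 0.006210 + 0.006417 = 0.012627
Normalizer over all consistent configurations: 0.04×0.69×0.97 + 0.3×0.69×0.03 + 0.57×0.31×0.97 + 0.69×0.31×0.03 = 0.210798
P(misconfigured router | latency alert) = 0.012627/0.210798 ≈ 0.060

Now also conditioning on DDoS attack=true:
For the numerator, keep only misconfigured router=true terms: 0.69×0.03 = 0.020700
The normalizing constant is 0.57×0.97 + 0.69×0.03 = 0.573600
P(misconfigured router | latency alert, DDoS attack) = 0.020700/0.573600 ≈ 0.036
— DDoS attack explains away the evidence for misconfigured router.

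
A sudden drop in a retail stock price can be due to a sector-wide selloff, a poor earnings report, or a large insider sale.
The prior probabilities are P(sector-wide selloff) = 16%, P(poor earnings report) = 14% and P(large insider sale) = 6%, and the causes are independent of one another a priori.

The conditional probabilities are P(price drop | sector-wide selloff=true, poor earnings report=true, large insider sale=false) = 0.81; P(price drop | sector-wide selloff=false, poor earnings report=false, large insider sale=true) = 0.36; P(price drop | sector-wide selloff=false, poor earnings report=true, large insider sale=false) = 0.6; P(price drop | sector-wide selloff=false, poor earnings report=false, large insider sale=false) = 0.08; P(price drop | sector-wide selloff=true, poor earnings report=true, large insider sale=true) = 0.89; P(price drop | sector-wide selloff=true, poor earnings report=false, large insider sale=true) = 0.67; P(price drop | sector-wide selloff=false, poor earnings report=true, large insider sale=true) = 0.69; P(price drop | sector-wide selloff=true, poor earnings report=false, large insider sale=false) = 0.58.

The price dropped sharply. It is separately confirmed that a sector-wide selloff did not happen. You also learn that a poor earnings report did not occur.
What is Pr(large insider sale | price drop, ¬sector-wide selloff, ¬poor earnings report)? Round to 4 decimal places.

Pr(large insider sale | price drop, ¬sector-wide selloff, ¬poor earnings report) ≈ 0.2231

Weight on large insider sale=true, given the evidence: 0.36*0.06 = 0.021600
Normalizer over all consistent configurations: 0.08*0.94 + 0.36*0.06 = 0.096800
Posterior = 0.021600 / 0.096800 ≈ 0.2231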